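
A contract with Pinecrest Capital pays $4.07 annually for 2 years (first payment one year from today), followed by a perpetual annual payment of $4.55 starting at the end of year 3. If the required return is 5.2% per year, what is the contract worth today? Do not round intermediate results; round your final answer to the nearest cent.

PV of 2-year annuity: $4.07 × [1 − (1+0.052)^−2] / 0.052 = 7.54641
Perpetuity value at year 2: $4.55 / 0.052 = 87.50000
PV of perpetuity: 87.50000 / (1+0.052)^2 = 79.06360
Total PV = 7.54641 + 79.06360 = 86.61001

$86.61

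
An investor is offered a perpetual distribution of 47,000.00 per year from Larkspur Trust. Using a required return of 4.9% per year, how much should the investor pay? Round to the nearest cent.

Level perpetuity: PV = C / r = 47,000.00 / 0.049 = 959,183.67

959183.67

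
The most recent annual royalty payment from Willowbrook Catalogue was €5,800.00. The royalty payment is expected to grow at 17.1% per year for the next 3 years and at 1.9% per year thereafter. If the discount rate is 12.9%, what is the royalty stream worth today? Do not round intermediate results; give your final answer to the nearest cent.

D_1 = 6791.80000
D_2 = 7953.19780
D_3 = 9313.19462
Terminal value at year 3: TV = D_3×(1+g_2)/(r−g_2) = 9490.14532/0.11 = 86274.04838
P_0 = D_1/(1+r)^1 + D_2/(1+r)^2 + D_3/(1+r)^3 + TV/(1+r)^3
    = 6015.76616 + 6239.55906 + 6471.67729 + 59951.26507 = 78678.26758

€78678.27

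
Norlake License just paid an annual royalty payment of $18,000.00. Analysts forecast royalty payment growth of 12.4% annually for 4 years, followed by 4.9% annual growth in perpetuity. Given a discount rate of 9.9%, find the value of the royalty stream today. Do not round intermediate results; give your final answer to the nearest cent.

$489381.37

D_1 = 20232.00000
D_2 = 22740.76800
D_3 = 25560.62323
D_4 = 28730.14051
Terminal value at year 4: TV = D_4×(1+g_2)/(r−g_2) = 30137.91740/0.05 = 602758.34796
P_0 = D_1/(1+r)^1 + D_2/(1+r)^2 + D_3/(1+r)^3 + D_4/(1+r)^4 + TV/(1+r)^4
    = 18409.46315 + 18828.24074 + 19256.54467 + 19694.59164 + 413192.53264 = 489381.37285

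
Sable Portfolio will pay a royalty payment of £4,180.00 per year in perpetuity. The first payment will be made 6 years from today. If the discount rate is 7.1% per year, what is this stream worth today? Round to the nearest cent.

£41780.21

Value at end of year 5: C / r = £4,180.00 / 0.071 = £58,873.2394
Discount to today: PV = £58,873.2394 / (1 + 0.071)^5 = £58,873.2394 / 1.409118 = £41,780.21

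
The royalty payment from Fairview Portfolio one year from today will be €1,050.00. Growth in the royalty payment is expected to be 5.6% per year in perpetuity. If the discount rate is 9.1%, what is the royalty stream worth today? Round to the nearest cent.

€30000.00

Growing perpetuity: P = D₁ / (r − g) = €1,050.0000 / (0.091 − 0.056) = €30,000.00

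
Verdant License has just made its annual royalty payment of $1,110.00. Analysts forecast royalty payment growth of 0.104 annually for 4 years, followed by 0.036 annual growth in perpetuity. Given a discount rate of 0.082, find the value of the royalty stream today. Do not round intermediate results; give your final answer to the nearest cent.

D_1 = 1225.44000
D_2 = 1352.88576
D_3 = 1493.58588
D_4 = 1648.91881
Terminal value at year 4: TV = D_4×(1+g_2)/(r−g_2) = 1708.27989/0.046 = 37136.51930
P_0 = D_1/(1+r)^1 + D_2/(1+r)^2 + D_3/(1+r)^3 + D_4/(1+r)^4 + TV/(1+r)^4
    = 1132.56932 + 1155.59753 + 1179.09397 + 1203.06815 + 27095.18702 = 31765.51598

$31765.52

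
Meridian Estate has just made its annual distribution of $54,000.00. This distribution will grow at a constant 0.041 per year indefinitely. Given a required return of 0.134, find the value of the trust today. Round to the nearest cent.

$604451.61

D₁ = D₀ × (1 + g) = $54,000.00 × 1.041 = $56,214.0000
Growing perpetuity: P = D₁ / (r − g) = $56,214.0000 / (0.134 − 0.041) = $604,451.61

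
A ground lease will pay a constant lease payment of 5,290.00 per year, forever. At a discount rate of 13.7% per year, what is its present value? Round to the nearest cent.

Level perpetuity: PV = C / r = 5,290.00 / 0.137 = 38,613.14

38613.14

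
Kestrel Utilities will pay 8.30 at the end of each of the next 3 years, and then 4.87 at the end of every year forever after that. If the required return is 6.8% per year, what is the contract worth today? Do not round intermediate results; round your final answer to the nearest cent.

80.65

PV of 3-year annuity: 8.30 × [1 − (1+0.068)^−3] / 0.068 = 21.86166
Perpetuity value at year 3: 4.87 / 0.068 = 71.61765
PV of perpetuity: 71.61765 / (1+0.068)^3 = 58.79038
Total PV = 21.86166 + 58.79038 = 80.65204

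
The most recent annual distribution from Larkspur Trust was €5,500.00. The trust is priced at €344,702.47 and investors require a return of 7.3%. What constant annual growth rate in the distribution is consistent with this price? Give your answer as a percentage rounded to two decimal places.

P = D₀(1+g)/(r−g) ⇒ P(r−g) = D₀(1+g) ⇒ g(P+D₀) = P·r − D₀
g = (P·r − D₀)/(P + D₀) = (€344,702.47×0.073 − €5,500.00) / (€344,702.47 + €5,500.00) = 0.056148

5.61%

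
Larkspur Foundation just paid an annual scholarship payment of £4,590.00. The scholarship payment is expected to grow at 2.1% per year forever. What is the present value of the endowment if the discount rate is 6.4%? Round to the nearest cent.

D₁ = D₀ × (1 + g) = £4,590.00 × 1.021 = £4,686.3900
Growing perpetuity: P = D₁ / (r − g) = £4,686.3900 / (0.064 − 0.021) = £108,985.81

£108985.81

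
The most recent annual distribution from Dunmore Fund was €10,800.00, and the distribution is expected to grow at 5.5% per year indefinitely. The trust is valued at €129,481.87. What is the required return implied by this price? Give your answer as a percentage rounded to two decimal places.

14.30%

D₁ = €10,800.00 × 1.055 = €11,394.0000
P = D₁/(r − g) ⇒ r = D₁/P + g = €11,394.0000/€129,481.87 + 0.055 = 0.087997 + 0.055 = 0.142997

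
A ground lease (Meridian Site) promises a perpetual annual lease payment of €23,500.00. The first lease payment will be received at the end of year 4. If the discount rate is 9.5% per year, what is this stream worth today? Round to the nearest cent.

€188409.11

Value at end of year 3: C / r = €23,500.00 / 0.095 = €247,368.4211
Discount to today: PV = €247,368.4211 / (1 + 0.095)^3 = €247,368.4211 / 1.312932 = €188,409.11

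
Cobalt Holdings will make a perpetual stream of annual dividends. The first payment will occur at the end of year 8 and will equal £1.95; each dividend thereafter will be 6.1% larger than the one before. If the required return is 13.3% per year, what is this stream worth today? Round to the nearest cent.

Value at end of year 7: C₁ / (r − g) = £1.95 / (0.133 − 0.061) = £27.0833
Discount to today: PV = £27.0833 / (1 + 0.133)^7 = £27.0833 / 2.396676 = £11.30

£11.30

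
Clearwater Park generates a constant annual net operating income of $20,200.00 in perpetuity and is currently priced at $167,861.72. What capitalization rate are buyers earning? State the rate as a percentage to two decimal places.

P = C/r ⇒ r = C/P = $20,200.00/$167,861.72 = 0.120337

12.03%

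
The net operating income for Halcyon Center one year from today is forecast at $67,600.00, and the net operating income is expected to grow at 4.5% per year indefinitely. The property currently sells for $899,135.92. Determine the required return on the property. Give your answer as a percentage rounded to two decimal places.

P = D₁/(r − g) ⇒ r = D₁/P + g = $67,600.0000/$899,135.92 + 0.045 = 0.075183 + 0.045 = 0.120183

12.02%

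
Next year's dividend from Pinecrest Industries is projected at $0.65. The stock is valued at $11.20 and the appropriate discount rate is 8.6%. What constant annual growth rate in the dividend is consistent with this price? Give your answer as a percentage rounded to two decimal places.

P = D₁/(r−g) ⇒ g = r − D₁/P = 0.086 − $0.65/$11.20 = 0.027964

2.80%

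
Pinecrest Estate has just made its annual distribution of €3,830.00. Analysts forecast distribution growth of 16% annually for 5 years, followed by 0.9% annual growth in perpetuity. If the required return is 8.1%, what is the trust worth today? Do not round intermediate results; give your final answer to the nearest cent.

D_1 = 4442.80000
D_2 = 5153.64800
D_3 = 5978.23168
D_4 = 6934.74875
D_5 = 8044.30855
Terminal value at year 5: TV = D_5×(1+g_2)/(r−g_2) = 8116.70733/0.072 = 112732.04619
P_0 = D_1/(1+r)^1 + D_2/(1+r)^2 + D_3/(1+r)^3 + D_4/(1+r)^4 + D_5/(1+r)^5 + TV/(1+r)^5
    = 4109.89824 + 4410.25158 + 4732.55489 + 5078.41228 + 5449.54509 + 76369.31939 = 100149.98147

€100149.98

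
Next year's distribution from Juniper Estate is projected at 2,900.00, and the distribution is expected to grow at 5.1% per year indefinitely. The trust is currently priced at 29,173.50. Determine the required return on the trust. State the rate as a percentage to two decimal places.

15.04%

P = D₁/(r − g) ⇒ r = D₁/P + g = 2,900.0000/29,173.50 + 0.051 = 0.099405 + 0.051 = 0.150405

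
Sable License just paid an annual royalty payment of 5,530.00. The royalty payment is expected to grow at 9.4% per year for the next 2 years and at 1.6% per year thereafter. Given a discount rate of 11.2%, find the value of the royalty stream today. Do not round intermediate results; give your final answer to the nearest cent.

67439.35

D_1 = 6049.82000
D_2 = 6618.50308
Terminal value at year 2: TV = D_2×(1+g_2)/(r−g_2) = 6724.39913/0.096 = 70045.82426
P_0 = D_1/(1+r)^1 + D_2/(1+r)^2 + TV/(1+r)^2
    = 5440.48561 + 5352.42020 + 56646.44708 = 67439.35289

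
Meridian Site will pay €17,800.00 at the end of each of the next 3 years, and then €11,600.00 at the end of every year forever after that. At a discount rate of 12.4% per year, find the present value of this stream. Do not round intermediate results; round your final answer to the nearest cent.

PV of 3-year annuity: €17,800.00 × [1 − (1+0.124)^−3] / 0.124 = 42460.43849
Perpetuity value at year 3: €11,600.00 / 0.124 = 93548.38710
PV of perpetuity: 93548.38710 / (1+0.124)^3 = 65877.53954
Total PV = 42460.43849 + 65877.53954 = 108337.97803

€108337.98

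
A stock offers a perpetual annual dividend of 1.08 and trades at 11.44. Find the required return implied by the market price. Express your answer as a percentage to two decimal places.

9.44%

P = C/r ⇒ r = C/P = 1.08/11.44 = 0.094406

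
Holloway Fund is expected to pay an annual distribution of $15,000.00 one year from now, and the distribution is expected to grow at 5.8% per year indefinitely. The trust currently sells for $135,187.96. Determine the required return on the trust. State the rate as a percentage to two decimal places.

16.90%

P = D₁/(r − g) ⇒ r = D₁/P + g = $15,000.0000/$135,187.96 + 0.058 = 0.110957 + 0.058 = 0.168957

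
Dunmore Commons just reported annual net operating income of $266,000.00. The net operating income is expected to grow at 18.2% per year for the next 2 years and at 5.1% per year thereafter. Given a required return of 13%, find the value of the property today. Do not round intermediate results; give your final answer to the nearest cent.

$4441285.22

D_1 = 314412.00000
D_2 = 371634.98400
Terminal value at year 2: TV = D_2×(1+g_2)/(r−g_2) = 390588.36818/0.079 = 4944156.55929
P_0 = D_1/(1+r)^1 + D_2/(1+r)^2 + TV/(1+r)^2
    = 278240.70796 + 291044.70515 + 3871999.81149 = 4441285.22460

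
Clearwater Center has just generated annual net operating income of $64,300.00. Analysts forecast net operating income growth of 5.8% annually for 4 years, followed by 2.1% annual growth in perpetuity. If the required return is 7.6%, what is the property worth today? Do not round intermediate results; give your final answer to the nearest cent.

$1362373.77

D_1 = 68029.40000
D_2 = 71975.10520
D_3 = 76149.66130
D_4 = 80566.34166
Terminal value at year 4: TV = D_4×(1+g_2)/(r−g_2) = 82258.23483/0.055 = 1495604.26967
P_0 = D_1/(1+r)^1 + D_2/(1+r)^2 + D_3/(1+r)^3 + D_4/(1+r)^4 + TV/(1+r)^4
    = 63224.34944 + 62166.69304 + 61126.72977 + 60104.16366 + 1115751.83815 = 1362373.77406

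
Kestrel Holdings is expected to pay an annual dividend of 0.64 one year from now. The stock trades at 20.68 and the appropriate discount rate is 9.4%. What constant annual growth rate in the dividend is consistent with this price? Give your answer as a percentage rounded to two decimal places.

6.31%

P = D₁/(r−g) ⇒ g = r − D₁/P = 0.094 − 0.64/20.68 = 0.063052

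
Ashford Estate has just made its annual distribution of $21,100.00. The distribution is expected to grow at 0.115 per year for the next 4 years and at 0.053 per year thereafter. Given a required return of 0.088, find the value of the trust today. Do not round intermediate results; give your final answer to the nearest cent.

D_1 = 23526.50000
D_2 = 26232.04750
D_3 = 29248.73296
D_4 = 32612.33725
Terminal value at year 4: TV = D_4×(1+g_2)/(r−g_2) = 34340.79113/0.035 = 981165.46079
P_0 = D_1/(1+r)^1 + D_2/(1+r)^2 + D_3/(1+r)^3 + D_4/(1+r)^4 + TV/(1+r)^4
    = 21623.62132 + 22160.23693 + 22710.16928 + 23273.74884 + 700207.35810 = 789975.13447

$789975.13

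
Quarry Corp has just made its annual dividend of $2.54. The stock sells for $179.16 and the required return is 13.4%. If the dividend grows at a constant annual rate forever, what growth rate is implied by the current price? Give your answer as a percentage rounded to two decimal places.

11.81%

P = D₀(1+g)/(r−g) ⇒ P(r−g) = D₀(1+g) ⇒ g(P+D₀) = P·r − D₀
g = (P·r − D₀)/(P + D₀) = ($179.16×0.134 − $2.54) / ($179.16 + $2.54) = 0.118148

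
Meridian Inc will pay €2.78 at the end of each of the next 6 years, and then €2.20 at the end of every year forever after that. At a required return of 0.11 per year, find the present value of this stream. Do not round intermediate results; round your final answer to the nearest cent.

PV of 6-year annuity: €2.78 × [1 − (1+0.11)^−6] / 0.11 = 11.76090
Perpetuity value at year 6: €2.20 / 0.11 = 20.00000
PV of perpetuity: 20.00000 / (1+0.11)^6 = 10.69282
Total PV = 11.76090 + 10.69282 = 22.45371

€22.45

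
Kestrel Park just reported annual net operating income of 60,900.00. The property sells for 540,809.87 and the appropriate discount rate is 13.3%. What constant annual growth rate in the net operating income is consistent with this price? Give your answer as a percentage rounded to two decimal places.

1.83%

P = D₀(1+g)/(r−g) ⇒ P(r−g) = D₀(1+g) ⇒ g(P+D₀) = P·r − D₀
g = (P·r − D₀)/(P + D₀) = (540,809.87×0.133 − 60,900.00) / (540,809.87 + 60,900.00) = 0.018327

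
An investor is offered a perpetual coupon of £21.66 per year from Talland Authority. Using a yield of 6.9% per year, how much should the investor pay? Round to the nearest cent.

£313.91

Level perpetuity: PV = C / r = £21.66 / 0.069 = £313.91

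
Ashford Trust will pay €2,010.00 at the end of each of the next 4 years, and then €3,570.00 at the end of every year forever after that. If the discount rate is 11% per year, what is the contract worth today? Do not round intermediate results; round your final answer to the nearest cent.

€27614.73

PV of 4-year annuity: €2,010.00 × [1 − (1+0.11)^−4] / 0.11 = 6235.91584
Perpetuity value at year 4: €3,570.00 / 0.11 = 32454.54545
PV of perpetuity: 32454.54545 / (1+0.11)^4 = 21378.81434
Total PV = 6235.91584 + 21378.81434 = 27614.73018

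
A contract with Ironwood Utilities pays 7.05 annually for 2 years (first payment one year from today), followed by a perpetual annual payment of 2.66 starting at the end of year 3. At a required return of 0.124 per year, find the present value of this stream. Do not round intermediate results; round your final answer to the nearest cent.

28.83

PV of 2-year annuity: 7.05 × [1 − (1+0.124)^−2] / 0.124 = 11.85253
Perpetuity value at year 2: 2.66 / 0.124 = 21.45161
PV of perpetuity: 21.45161 / (1+0.124)^2 = 16.97960
Total PV = 11.85253 + 16.97960 = 28.83212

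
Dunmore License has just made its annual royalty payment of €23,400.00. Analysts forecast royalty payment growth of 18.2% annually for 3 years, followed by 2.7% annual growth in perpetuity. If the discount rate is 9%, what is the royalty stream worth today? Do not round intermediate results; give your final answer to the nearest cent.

D_1 = 27658.80000
D_2 = 32692.70160
D_3 = 38642.77329
Terminal value at year 3: TV = D_3×(1+g_2)/(r−g_2) = 39686.12817/0.063 = 629938.54238
P_0 = D_1/(1+r)^1 + D_2/(1+r)^2 + D_3/(1+r)^3 + TV/(1+r)^3
    = 25375.04587 + 27516.79286 + 29839.31116 + 486428.13588 = 569159.28577

€569159.29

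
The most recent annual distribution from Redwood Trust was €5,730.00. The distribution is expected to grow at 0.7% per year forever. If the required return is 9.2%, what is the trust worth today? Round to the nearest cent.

€67883.65

D₁ = D₀ × (1 + g) = €5,730.00 × 1.007 = €5,770.1100
Growing perpetuity: P = D₁ / (r − g) = €5,770.1100 / (0.092 − 0.007) = €67,883.65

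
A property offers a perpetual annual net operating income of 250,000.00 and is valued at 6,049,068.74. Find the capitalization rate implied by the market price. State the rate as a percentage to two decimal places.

P = C/r ⇒ r = C/P = 250,000.00/6,049,068.74 = 0.041329

4.13%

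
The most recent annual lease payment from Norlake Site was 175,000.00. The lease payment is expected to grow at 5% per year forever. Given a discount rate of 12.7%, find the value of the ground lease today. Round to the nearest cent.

2386363.64

D₁ = D₀ × (1 + g) = 175,000.00 × 1.05 = 183,750.0000
Growing perpetuity: P = D₁ / (r − g) = 183,750.0000 / (0.127 − 0.05) = 2,386,363.64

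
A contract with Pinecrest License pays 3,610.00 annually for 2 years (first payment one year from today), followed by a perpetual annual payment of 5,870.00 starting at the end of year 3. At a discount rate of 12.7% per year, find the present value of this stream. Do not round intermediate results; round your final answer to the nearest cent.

42435.80

PV of 2-year annuity: 3,610.00 × [1 − (1+0.127)^−2] / 0.127 = 6045.42531
Perpetuity value at year 2: 5,870.00 / 0.127 = 46220.47244
PV of perpetuity: 46220.47244 / (1+0.127)^2 = 36390.37644
Total PV = 6045.42531 + 36390.37644 = 42435.80175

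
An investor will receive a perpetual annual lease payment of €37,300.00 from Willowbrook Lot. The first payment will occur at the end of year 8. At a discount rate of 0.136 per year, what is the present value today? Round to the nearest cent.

€112336.68

Value at end of year 7: C / r = €37,300.00 / 0.136 = €274,264.7059
Discount to today: PV = €274,264.7059 / (1 + 0.136)^7 = €274,264.7059 / 2.441453 = €112,336.68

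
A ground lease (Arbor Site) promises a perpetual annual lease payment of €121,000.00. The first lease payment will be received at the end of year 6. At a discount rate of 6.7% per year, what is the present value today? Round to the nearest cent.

€1305835.50

Value at end of year 5: C / r = €121,000.00 / 0.067 = €1,805,970.1493
Discount to today: PV = €1,805,970.1493 / (1 + 0.067)^5 = €1,805,970.1493 / 1.383000 = €1,305,835.50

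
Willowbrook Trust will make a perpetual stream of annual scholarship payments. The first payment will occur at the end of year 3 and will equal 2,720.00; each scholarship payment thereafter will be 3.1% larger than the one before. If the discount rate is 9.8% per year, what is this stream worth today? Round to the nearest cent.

Value at end of year 2: C₁ / (r − g) = 2,720.00 / (0.098 − 0.031) = 40,597.0149
Discount to today: PV = 40,597.0149 / (1 + 0.098)^2 = 40,597.0149 / 1.205604 = 33,673.59

33673.59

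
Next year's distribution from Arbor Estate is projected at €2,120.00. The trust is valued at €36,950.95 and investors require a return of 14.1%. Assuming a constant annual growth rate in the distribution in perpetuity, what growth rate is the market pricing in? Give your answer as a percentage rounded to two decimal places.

P = D₁/(r−g) ⇒ g = r − D₁/P = 0.141 − €2,120.00/€36,950.95 = 0.083627

8.36%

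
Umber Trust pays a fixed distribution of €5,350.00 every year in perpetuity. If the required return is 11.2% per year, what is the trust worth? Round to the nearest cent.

€47767.86

Level perpetuity: PV = C / r = €5,350.00 / 0.112 = €47,767.86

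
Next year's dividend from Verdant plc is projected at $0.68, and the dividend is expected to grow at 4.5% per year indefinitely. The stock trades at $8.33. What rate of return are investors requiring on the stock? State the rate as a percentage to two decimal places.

12.66%

P = D₁/(r − g) ⇒ r = D₁/P + g = $0.6800/$8.33 + 0.045 = 0.081633 + 0.045 = 0.126633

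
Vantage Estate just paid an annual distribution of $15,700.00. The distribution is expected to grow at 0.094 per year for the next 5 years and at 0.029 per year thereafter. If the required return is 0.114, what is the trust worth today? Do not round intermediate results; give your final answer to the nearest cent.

D_1 = 17175.80000
D_2 = 18790.32520
D_3 = 20556.61577
D_4 = 22488.93765
D_5 = 24602.89779
Terminal value at year 5: TV = D_5×(1+g_2)/(r−g_2) = 25316.38183/0.085 = 297839.78619
P_0 = D_1/(1+r)^1 + D_2/(1+r)^2 + D_3/(1+r)^3 + D_4/(1+r)^4 + D_5/(1+r)^5 + TV/(1+r)^5
    = 15418.13285 + 15141.32616 + 14869.48907 + 14602.53235 + 14340.36839 + 173602.81268 = 247974.66151

$247974.66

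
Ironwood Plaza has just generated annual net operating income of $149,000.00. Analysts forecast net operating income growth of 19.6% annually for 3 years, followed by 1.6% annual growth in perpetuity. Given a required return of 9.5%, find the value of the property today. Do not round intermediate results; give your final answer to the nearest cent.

D_1 = 178204.00000
D_2 = 213131.98400
D_3 = 254905.85286
Terminal value at year 3: TV = D_3×(1+g_2)/(r−g_2) = 258984.34651/0.079 = 3278282.86721
P_0 = D_1/(1+r)^1 + D_2/(1+r)^2 + D_3/(1+r)^3 + TV/(1+r)^3
    = 162743.37900 + 177754.41213 + 194150.02457 + 2496916.77168 = 3031564.58737

$3031564.59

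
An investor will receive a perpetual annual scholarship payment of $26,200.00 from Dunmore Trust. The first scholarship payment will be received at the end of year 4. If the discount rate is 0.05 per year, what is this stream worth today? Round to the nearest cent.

$452650.90

Value at end of year 3: C / r = $26,200.00 / 0.05 = $524,000.0000
Discount to today: PV = $524,000.0000 / (1 + 0.05)^3 = $524,000.0000 / 1.157625 = $452,650.90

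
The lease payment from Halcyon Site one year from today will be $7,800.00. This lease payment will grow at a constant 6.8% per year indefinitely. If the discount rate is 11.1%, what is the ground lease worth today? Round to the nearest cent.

$181395.35

Growing perpetuity: P = D₁ / (r − g) = $7,800.0000 / (0.111 − 0.068) = $181,395.35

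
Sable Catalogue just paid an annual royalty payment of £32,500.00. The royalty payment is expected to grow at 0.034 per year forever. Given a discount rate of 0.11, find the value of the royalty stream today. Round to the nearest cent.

D₁ = D₀ × (1 + g) = £32,500.00 × 1.034 = £33,605.0000
Growing perpetuity: P = D₁ / (r − g) = £33,605.0000 / (0.11 − 0.034) = £442,171.05

£442171.05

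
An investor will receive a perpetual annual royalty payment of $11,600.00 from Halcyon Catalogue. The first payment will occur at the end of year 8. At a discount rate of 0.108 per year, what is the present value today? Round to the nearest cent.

$52390.91

Value at end of year 7: C / r = $11,600.00 / 0.108 = $107,407.4074
Discount to today: PV = $107,407.4074 / (1 + 0.108)^7 = $107,407.4074 / 2.050115 = $52,390.91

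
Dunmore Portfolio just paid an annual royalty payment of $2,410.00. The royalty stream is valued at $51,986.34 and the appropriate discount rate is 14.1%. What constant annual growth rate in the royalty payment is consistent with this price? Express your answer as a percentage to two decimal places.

P = D₀(1+g)/(r−g) ⇒ P(r−g) = D₀(1+g) ⇒ g(P+D₀) = P·r − D₀
g = (P·r − D₀)/(P + D₀) = ($51,986.34×0.141 − $2,410.00) / ($51,986.34 + $2,410.00) = 0.090449

9.04%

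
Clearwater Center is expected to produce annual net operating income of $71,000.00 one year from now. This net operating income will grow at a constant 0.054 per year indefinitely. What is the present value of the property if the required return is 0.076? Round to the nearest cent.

$3227272.73

Growing perpetuity: P = D₁ / (r − g) = $71,000.0000 / (0.076 − 0.054) = $3,227,272.73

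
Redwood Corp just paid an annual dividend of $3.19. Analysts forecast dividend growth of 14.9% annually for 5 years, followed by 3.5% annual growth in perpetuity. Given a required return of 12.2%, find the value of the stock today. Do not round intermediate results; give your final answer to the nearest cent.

D_1 = 3.66531
D_2 = 4.21144
D_3 = 4.83895
D_4 = 5.55995
D_5 = 6.38838
Terminal value at year 5: TV = D_5×(1+g_2)/(r−g_2) = 6.61197/0.087 = 75.99971
P_0 = D_1/(1+r)^1 + D_2/(1+r)^2 + D_3/(1+r)^3 + D_4/(1+r)^4 + D_5/(1+r)^5 + TV/(1+r)^5
    = 3.26676 + 3.34538 + 3.42588 + 3.50832 + 3.59275 + 42.74129 = 59.88038

$59.88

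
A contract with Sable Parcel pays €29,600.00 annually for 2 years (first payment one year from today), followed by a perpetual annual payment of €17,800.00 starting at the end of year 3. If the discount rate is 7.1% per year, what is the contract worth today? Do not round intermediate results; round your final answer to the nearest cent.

PV of 2-year annuity: €29,600.00 × [1 − (1+0.071)^−2] / 0.071 = 53443.25094
Perpetuity value at year 2: €17,800.00 / 0.071 = 250704.22535
PV of perpetuity: 250704.22535 / (1+0.071)^2 = 218566.05418
Total PV = 53443.25094 + 218566.05418 = 272009.30512

€272009.31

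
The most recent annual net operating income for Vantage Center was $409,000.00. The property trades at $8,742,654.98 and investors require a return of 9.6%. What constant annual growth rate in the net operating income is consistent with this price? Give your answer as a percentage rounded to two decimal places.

P = D₀(1+g)/(r−g) ⇒ P(r−g) = D₀(1+g) ⇒ g(P+D₀) = P·r − D₀
g = (P·r − D₀)/(P + D₀) = ($8,742,654.98×0.096 − $409,000.00) / ($8,742,654.98 + $409,000.00) = 0.047018

4.70%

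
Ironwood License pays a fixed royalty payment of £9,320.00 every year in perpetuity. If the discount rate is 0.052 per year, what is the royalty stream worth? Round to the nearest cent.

£179230.77

Level perpetuity: PV = C / r = £9,320.00 / 0.052 = £179,230.77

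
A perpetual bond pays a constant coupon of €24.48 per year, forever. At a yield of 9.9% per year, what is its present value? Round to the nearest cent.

Level perpetuity: PV = C / r = €24.48 / 0.099 = €247.27

€247.27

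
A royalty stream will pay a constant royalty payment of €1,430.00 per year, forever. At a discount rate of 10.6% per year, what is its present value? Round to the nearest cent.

€13490.57

Level perpetuity: PV = C / r = €1,430.00 / 0.106 = €13,490.57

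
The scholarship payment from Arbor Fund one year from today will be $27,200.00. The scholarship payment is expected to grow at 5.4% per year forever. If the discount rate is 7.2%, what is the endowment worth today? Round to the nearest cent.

$1511111.11

Growing perpetuity: P = D₁ / (r − g) = $27,200.0000 / (0.072 − 0.054) = $1,511,111.11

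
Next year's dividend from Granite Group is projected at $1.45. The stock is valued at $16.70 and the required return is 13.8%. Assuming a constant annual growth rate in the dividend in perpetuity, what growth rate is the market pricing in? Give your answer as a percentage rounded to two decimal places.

5.12%

P = D₁/(r−g) ⇒ g = r − D₁/P = 0.138 − $1.45/$16.70 = 0.051174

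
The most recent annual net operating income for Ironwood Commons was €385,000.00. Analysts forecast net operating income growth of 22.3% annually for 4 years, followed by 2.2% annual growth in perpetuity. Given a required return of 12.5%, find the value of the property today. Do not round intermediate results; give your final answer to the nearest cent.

D_1 = 470855.00000
D_2 = 575855.66500
D_3 = 704271.47830
D_4 = 861324.01795
Terminal value at year 4: TV = D_4×(1+g_2)/(r−g_2) = 880273.14635/0.103 = 8546341.22670
P_0 = D_1/(1+r)^1 + D_2/(1+r)^2 + D_3/(1+r)^3 + D_4/(1+r)^4 + TV/(1+r)^4
    = 418537.77778 + 454997.06864 + 494632.36884 + 537720.34409 + 5335438.75393 = 7241326.31328

€7241326.31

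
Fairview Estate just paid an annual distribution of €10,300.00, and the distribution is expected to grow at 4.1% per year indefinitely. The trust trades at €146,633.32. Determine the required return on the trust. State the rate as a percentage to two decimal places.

D₁ = €10,300.00 × 1.041 = €10,722.3000
P = D₁/(r − g) ⇒ r = D₁/P + g = €10,722.3000/€146,633.32 + 0.041 = 0.073123 + 0.041 = 0.114123

11.41%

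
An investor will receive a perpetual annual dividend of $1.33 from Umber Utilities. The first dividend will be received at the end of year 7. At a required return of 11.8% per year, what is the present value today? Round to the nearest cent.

Value at end of year 6: C / r = $1.33 / 0.118 = $11.2712
Discount to today: PV = $11.2712 / (1 + 0.118)^6 = $11.2712 / 1.952769 = $5.77

$5.77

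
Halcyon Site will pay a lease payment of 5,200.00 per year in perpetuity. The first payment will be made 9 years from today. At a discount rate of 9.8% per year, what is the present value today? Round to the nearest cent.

25116.47

Value at end of year 8: C / r = 5,200.00 / 0.098 = 53,061.2245
Discount to today: PV = 53,061.2245 / (1 + 0.098)^8 = 53,061.2245 / 2.112607 = 25,116.47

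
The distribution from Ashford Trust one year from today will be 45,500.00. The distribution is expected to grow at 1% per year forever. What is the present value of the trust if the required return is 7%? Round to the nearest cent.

Growing perpetuity: P = D₁ / (r − g) = 45,500.0000 / (0.07 − 0.01) = 758,333.33

758333.33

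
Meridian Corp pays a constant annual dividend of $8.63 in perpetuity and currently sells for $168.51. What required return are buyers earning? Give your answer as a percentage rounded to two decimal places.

5.12%

P = C/r ⇒ r = C/P = $8.63/$168.51 = 0.051214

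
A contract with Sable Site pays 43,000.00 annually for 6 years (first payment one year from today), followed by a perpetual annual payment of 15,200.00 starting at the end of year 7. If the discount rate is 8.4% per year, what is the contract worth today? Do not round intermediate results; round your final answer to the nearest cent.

PV of 6-year annuity: 43,000.00 × [1 − (1+0.084)^−6] / 0.084 = 196394.50933
Perpetuity value at year 6: 15,200.00 / 0.084 = 180952.38095
PV of perpetuity: 180952.38095 / (1+0.084)^6 = 111529.20556
Total PV = 196394.50933 + 111529.20556 = 307923.71489

307923.71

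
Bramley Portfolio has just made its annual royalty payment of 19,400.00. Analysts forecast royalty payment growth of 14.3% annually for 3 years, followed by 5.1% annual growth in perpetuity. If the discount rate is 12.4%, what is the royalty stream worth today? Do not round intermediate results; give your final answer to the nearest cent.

353901.65

D_1 = 22174.20000
D_2 = 25345.11060
D_3 = 28969.46142
Terminal value at year 3: TV = D_3×(1+g_2)/(r−g_2) = 30446.90395/0.073 = 417080.87600
P_0 = D_1/(1+r)^1 + D_2/(1+r)^2 + D_3/(1+r)^3 + TV/(1+r)^3
    = 19727.93594 + 20061.41529 + 20400.53174 + 293711.76516 = 353901.64813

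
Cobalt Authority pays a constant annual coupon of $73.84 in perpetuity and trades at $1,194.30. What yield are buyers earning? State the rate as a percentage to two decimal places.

P = C/r ⇒ r = C/P = $73.84/$1,194.30 = 0.061827

6.18%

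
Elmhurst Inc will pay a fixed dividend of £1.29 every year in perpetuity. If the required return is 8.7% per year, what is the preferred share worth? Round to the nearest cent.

£14.83

Level perpetuity: PV = C / r = £1.29 / 0.087 = £14.83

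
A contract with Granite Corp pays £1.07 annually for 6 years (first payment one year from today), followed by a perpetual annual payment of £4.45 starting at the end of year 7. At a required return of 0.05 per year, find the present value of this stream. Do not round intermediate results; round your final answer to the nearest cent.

£71.84

PV of 6-year annuity: £1.07 × [1 − (1+0.05)^−6] / 0.05 = 5.43099
Perpetuity value at year 6: £4.45 / 0.05 = 89.00000
PV of perpetuity: 89.00000 / (1+0.05)^6 = 66.41317
Total PV = 5.43099 + 66.41317 = 71.84416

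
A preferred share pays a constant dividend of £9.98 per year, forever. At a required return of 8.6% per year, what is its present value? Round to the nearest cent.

Level perpetuity: PV = C / r = £9.98 / 0.086 = £116.05

£116.05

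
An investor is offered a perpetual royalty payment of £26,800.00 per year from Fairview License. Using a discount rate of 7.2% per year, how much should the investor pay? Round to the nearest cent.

£372222.22

Level perpetuity: PV = C / r = £26,800.00 / 0.072 = £372,222.22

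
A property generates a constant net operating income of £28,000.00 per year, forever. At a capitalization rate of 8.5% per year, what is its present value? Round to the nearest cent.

Level perpetuity: PV = C / r = £28,000.00 / 0.085 = £329,411.76

£329411.76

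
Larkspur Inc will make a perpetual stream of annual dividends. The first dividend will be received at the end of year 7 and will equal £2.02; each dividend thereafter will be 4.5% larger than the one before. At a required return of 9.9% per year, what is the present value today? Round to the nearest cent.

£21.23

Value at end of year 6: C₁ / (r − g) = £2.02 / (0.099 − 0.045) = £37.4074
Discount to today: PV = £37.4074 / (1 + 0.099)^6 = £37.4074 / 1.761920 = £21.23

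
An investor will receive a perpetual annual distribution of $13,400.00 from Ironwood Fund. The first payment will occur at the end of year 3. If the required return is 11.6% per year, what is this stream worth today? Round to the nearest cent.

$92750.96

Value at end of year 2: C / r = $13,400.00 / 0.116 = $115,517.2414
Discount to today: PV = $115,517.2414 / (1 + 0.116)^2 = $115,517.2414 / 1.245456 = $92,750.96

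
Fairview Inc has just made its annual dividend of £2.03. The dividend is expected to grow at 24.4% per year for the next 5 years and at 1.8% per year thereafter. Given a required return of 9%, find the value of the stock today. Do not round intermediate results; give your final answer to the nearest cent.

D_1 = 2.52532
D_2 = 3.14150
D_3 = 3.90802
D_4 = 4.86158
D_5 = 6.04781
Terminal value at year 5: TV = D_5×(1+g_2)/(r−g_2) = 6.15667/0.072 = 85.50927
P_0 = D_1/(1+r)^1 + D_2/(1+r)^2 + D_3/(1+r)^3 + D_4/(1+r)^4 + D_5/(1+r)^5 + TV/(1+r)^5
    = 2.31681 + 2.64414 + 3.01771 + 3.44407 + 3.93066 + 55.57516 = 70.92854

£70.93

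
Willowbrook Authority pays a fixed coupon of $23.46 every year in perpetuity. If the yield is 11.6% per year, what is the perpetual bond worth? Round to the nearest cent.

$202.24

Level perpetuity: PV = C / r = $23.46 / 0.116 = $202.24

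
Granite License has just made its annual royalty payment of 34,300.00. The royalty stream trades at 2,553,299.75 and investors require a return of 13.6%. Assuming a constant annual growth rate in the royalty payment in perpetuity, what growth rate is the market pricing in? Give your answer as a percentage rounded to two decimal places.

12.09%

P = D₀(1+g)/(r−g) ⇒ P(r−g) = D₀(1+g) ⇒ g(P+D₀) = P·r − D₀
g = (P·r − D₀)/(P + D₀) = (2,553,299.75×0.136 − 34,300.00) / (2,553,299.75 + 34,300.00) = 0.120942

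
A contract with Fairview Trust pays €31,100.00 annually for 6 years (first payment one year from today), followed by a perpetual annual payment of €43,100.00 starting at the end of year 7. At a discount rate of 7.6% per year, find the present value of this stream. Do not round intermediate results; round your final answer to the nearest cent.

€510951.06

PV of 6-year annuity: €31,100.00 × [1 − (1+0.076)^−6] / 0.076 = 145532.96779
Perpetuity value at year 6: €43,100.00 / 0.076 = 567105.26316
PV of perpetuity: 567105.26316 / (1+0.076)^6 = 365418.09558
Total PV = 145532.96779 + 365418.09558 = 510951.06337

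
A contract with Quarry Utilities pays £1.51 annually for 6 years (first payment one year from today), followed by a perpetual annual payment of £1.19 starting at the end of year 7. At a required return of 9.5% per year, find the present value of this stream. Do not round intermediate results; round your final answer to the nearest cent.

£13.94

PV of 6-year annuity: £1.51 × [1 − (1+0.095)^−6] / 0.095 = 6.67394
Perpetuity value at year 6: £1.19 / 0.095 = 12.52632
PV of perpetuity: 12.52632 / (1+0.095)^6 = 7.26672
Total PV = 6.67394 + 7.26672 = 13.94066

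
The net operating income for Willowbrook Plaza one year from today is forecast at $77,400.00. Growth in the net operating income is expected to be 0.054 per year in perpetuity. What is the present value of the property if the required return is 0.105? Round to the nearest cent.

$1517647.06

Growing perpetuity: P = D₁ / (r − g) = $77,400.0000 / (0.105 − 0.054) = $1,517,647.06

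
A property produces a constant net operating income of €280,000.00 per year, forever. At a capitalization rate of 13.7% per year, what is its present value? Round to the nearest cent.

Level perpetuity: PV = C / r = €280,000.00 / 0.137 = €2,043,795.62

€2043795.62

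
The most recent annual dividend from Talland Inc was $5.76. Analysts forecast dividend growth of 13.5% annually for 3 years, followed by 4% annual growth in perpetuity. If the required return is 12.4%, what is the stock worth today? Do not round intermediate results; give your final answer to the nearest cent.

$91.05

D_1 = 6.53760
D_2 = 7.42018
D_3 = 8.42190
Terminal value at year 3: TV = D_3×(1+g_2)/(r−g_2) = 8.75878/0.084 = 104.27114
P_0 = D_1/(1+r)^1 + D_2/(1+r)^2 + D_3/(1+r)^3 + TV/(1+r)^3
    = 5.81637 + 5.87329 + 5.93077 + 73.42859 = 91.04902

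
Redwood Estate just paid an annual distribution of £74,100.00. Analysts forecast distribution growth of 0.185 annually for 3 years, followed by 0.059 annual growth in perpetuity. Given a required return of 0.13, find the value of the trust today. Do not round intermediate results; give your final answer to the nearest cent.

£1519255.32

D_1 = 87808.50000
D_2 = 104053.07250
D_3 = 123302.89091
Terminal value at year 3: TV = D_3×(1+g_2)/(r−g_2) = 130577.76148/0.071 = 1839123.40108
P_0 = D_1/(1+r)^1 + D_2/(1+r)^2 + D_3/(1+r)^3 + TV/(1+r)^3
    = 77706.63717 + 81488.81862 + 85455.08856 + 1274604.77156 = 1519255.31591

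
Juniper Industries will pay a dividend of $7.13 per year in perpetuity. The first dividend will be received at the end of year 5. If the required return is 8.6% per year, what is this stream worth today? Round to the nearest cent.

Value at end of year 4: C / r = $7.13 / 0.086 = $82.9070
Discount to today: PV = $82.9070 / (1 + 0.086)^4 = $82.9070 / 1.390975 = $59.60

$59.60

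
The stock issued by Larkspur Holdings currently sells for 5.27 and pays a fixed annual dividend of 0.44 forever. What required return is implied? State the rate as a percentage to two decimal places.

P = C/r ⇒ r = C/P = 0.44/5.27 = 0.083491

8.35%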